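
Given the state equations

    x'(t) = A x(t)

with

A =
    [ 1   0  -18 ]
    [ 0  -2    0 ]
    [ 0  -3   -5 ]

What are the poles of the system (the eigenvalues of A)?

det(sI - A) = s^3 - (tr A)s^2 + (M11 + M22 + M33)s - det A, where Mii is the 2×2 principal minor of A obtained by deleting row i and column i.
tr A = 1 + (-2) + (-5) = -6; M11 = (-2)·(-5) - 0·(-3) = 10 - 0 = 10; M22 = 1·(-5) - (-18)·0 = -5 - 0 = -5; M33 = 1·(-2) - 0·0 = -2 - 0 = -2; sum of minors = 3.
det A = 1·((-2)·(-5) - 0·(-3)) - 0·(0·(-5) - 0·0) + (-18)·(0·(-3) - (-2)·0) = 1·10 - 0·0 + (-18)·0 = 10.
So p(s) = det(sI - A) = s^3 + 6s^2 + 3s - 10.
Rational-root test: any integer root divides -10. Testing small divisors, s = 1 works: p(1) = 1 + 6 + 3 + (-10) = 0, so (s - 1) is a factor.
Dividing, p(s) = (s - 1)(s^2 + 7s + 10).
Factor s^2 + 7s + 10: two numbers with sum -7 and product 10 are -2 and -5, so s^2 + 7s + 10 = (s + 2)(s + 5).
Hence p(s) = (s - 1) (s + 2) (s + 5), with roots -5, -2, 1.
At least one eigenvalue has non-negative real part, so the system is not asymptotically stable.

-5, -2, 1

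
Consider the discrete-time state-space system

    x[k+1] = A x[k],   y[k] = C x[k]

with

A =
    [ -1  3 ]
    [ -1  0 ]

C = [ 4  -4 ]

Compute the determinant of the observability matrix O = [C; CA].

CA = [[0, 12]]
Observability matrix O = [C; CA] = [[4, -4], [0, 12]]
det(O) = 4·12 - (-4)·0 = 48 - 0 = 48
Since det(O) ≠ 0, rank(O) = 2 and the system is completely observable.

48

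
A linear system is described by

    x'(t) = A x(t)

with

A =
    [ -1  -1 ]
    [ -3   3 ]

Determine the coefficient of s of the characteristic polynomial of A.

-2

For a 2×2 matrix, det(sI - A) = s^2 - (tr A)s + det A.
tr A = 2, det A = -6.
So p(s) = s^2 - 2s - 6.
The coefficient of s is -2.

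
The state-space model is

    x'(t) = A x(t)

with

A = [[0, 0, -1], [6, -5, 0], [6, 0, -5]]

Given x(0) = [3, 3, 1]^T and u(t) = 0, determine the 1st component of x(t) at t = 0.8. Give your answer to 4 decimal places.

det(sI - A) = s^3 - (tr A)s^2 + (M11 + M22 + M33)s - det A, where Mii is the 2×2 principal minor of A obtained by deleting row i and column i.
tr A = 0 + (-5) + (-5) = -10; M11 = (-5)·(-5) - 0·0 = 25 - 0 = 25; M22 = 0·(-5) - (-1)·6 = 0 - (-6) = 6; M33 = 0·(-5) - 0·6 = 0 - 0 = 0; sum of minors = 31.
det A = 0·((-5)·(-5) - 0·0) - 0·(6·(-5) - 0·6) + (-1)·(6·0 - (-5)·6) = 0·25 - 0·(-30) + (-1)·30 = -30.
So p(s) = det(sI - A) = s^3 + 10s^2 + 31s + 30.
Rational-root test: any integer root divides 30. Testing small divisors, s = -2 works: p(-2) = -8 + 40 + (-62) + 30 = 0, so (s + 2) is a factor.
Dividing, p(s) = (s + 2)(s^2 + 8s + 15).
Factor s^2 + 8s + 15: two numbers with sum -8 and product 15 are -3 and -5, so s^2 + 8s + 15 = (s + 3)(s + 5).
Hence p(s) = (s + 2) (s + 3) (s + 5), with roots -5, -3, -2.
The eigenvalues -5, -3, -2 are distinct and real, so A is diagonalisable and x(t) = e^{At} x(0) = V diag(e^{λ_i t}) V^{-1} x(0), where the columns of V are the eigenvectors.
λ = -5: A - (-5)I = [[5, 0, -1], [6, 0, 0], [6, 0, 0]]. v must be orthogonal to every row; (row 1) × (row 2) = [0, -6, 0], so take v_1 = [0, 1, 0]^T.
λ = -3: A - (-3)I = [[3, 0, -1], [6, -2, 0], [6, 0, -2]]. v must be orthogonal to every row; (row 1) × (row 2) = [-2, -6, -6], so take v_2 = [1, 3, 3]^T.
λ = -2: A - (-2)I = [[2, 0, -1], [6, -3, 0], [6, 0, -3]]. v must be orthogonal to every row; (row 1) × (row 2) = [-3, -6, -6], so take v_3 = [-1, -2, -2]^T.
V = [v_1 v_2 v_3] = [[0, 1, -1], [1, 3, -2], [0, 3, -2]] has det V = -1, so V^{-1} = adj(V)/det V = [[0, 1, -1], [-2, 0, 1], [-3, 0, 1]].
Modal coordinates z(0) = V^{-1} x(0): 0·3 + 1·3 + (-1)·1 = 2; (-2)·3 + 0·3 + 1·1 = -5; (-3)·3 + 0·3 + 1·1 = -8; so z(0) = [2, -5, -8]^T.
x_1(t) = Σ_i (v_i)_1 · z_i(0) · e^{λ_i t} (row 1 of V times the modal terms).
x_1(0.8) = 0·2·e^{-5·0.8} + 1·(-5)·e^{-3·0.8} + (-1)·(-8)·e^{-2·0.8} = 0·0.018316 + (-5)·0.090718 + 8·0.201897 = 1.1616.

1.1616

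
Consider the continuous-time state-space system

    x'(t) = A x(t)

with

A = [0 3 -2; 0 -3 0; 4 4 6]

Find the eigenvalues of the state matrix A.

det(sI - A) = s^3 - (tr A)s^2 + (M11 + M22 + M33)s - det A, where Mii is the 2×2 principal minor of A obtained by deleting row i and column i.
tr A = 0 + (-3) + 6 = 3; M11 = (-3)·6 - 0·4 = -18 - 0 = -18; M22 = 0·6 - (-2)·4 = 0 - (-8) = 8; M33 = 0·(-3) - 3·0 = 0 - 0 = 0; sum of minors = -10.
det A = 0·((-3)·6 - 0·4) - 3·(0·6 - 0·4) + (-2)·(0·4 - (-3)·4) = 0·(-18) - 3·0 + (-2)·12 = -24.
So p(s) = det(sI - A) = s^3 - 3s^2 - 10s + 24.
Rational-root test: any integer root divides 24. Testing small divisors, s = 2 works: p(2) = 8 + (-12) + (-20) + 24 = 0, so (s - 2) is a factor.
Dividing, p(s) = (s - 2)(s^2 - s - 12).
Factor s^2 - s - 12: two numbers with sum 1 and product -12 are 4 and -3, so s^2 - s - 12 = (s - 4)(s + 3).
Hence p(s) = (s - 4) (s - 2) (s + 3), with roots -3, 2, 4.
At least one eigenvalue has non-negative real part, so the system is not asymptotically stable.

-3, 2, 4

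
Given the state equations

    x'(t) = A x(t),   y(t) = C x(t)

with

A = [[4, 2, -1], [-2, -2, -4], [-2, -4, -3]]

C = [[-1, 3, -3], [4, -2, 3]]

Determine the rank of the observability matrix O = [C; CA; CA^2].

3

CA = [[-4, 4, -2], [14, 0, -5]]
CA^2 = [[-20, -8, -6], [66, 48, 1]]
Observability matrix O = [C; CA; CA^2] = [[-1, 3, -3], [4, -2, 3], [-4, 4, -2], [14, 0, -5], [-20, -8, -6], [66, 48, 1]]
Take the 3×3 submatrix of O formed by rows 1, 2, 3: [[-1, 3, -3], [4, -2, 3], [-4, 4, -2]]. Its determinant is (-1)·((-2)·(-2) - 3·4) - 3·(4·(-2) - 3·(-4)) + (-3)·(4·4 - (-2)·(-4)) = (-1)·(-8) - 3·4 + (-3)·8 = -28 ≠ 0.
So rank(O) ≥ 3; since O has 3 columns, rank(O) = 3.
rank(O) = 3 = n, so the pair (A, C) is completely observable.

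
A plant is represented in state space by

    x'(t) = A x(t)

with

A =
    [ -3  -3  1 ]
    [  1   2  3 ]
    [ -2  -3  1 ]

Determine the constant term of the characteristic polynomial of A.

Expand det(sI - A) for the 3×3 matrix.
p(s) = s^3 + 7s + 11.
(Check: constant term = det(-A) = (-1)^3 det A = 11; coefficient of s^2 = -tr A = 0.)
The constant term is 11.

11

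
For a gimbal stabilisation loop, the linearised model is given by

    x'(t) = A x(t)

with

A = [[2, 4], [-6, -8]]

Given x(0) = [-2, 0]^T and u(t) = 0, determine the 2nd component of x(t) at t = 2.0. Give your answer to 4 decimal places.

det(sI - A) = s^2 - (tr A)s + det A, with tr A = 2 + (-8) = -6 and det A = 2·(-8) - 4·(-6) = -16 - (-24) = 8.
So p(s) = det(sI - A) = s^2 + 6s + 8.
Factor s^2 + 6s + 8: two numbers with sum -6 and product 8 are -2 and -4, so s^2 + 6s + 8 = (s + 2)(s + 4).
Hence p(s) = (s + 2) (s + 4), with roots -4, -2.
The eigenvalues -4, -2 are distinct and real, so A is diagonalisable and x(t) = e^{At} x(0) = V diag(e^{λ_i t}) V^{-1} x(0), where the columns of V are the eigenvectors.
λ = -4: A - (-4)I = [[6, 4], [-6, -4]]. Row 1 gives 6·v1 + 4·v2 = 0, so take v_1 = [-2, 3]^T.
λ = -2: A - (-2)I = [[4, 4], [-6, -6]]. Row 1 gives 4·v1 + 4·v2 = 0, so take v_2 = [1, -1]^T.
V = [v_1 v_2] = [[-2, 1], [3, -1]] has det V = -1, so V^{-1} = adj(V)/det V = [[1, 1], [3, 2]].
Modal coordinates z(0) = V^{-1} x(0): 1·(-2) + 1·0 = -2; 3·(-2) + 2·0 = -6; so z(0) = [-2, -6]^T.
x_2(t) = Σ_i (v_i)_2 · z_i(0) · e^{λ_i t} (row 2 of V times the modal terms).
x_2(2.0) = 3·(-2)·e^{-4·2.0} + (-1)·(-6)·e^{-2·2.0} = (-6)·0.000335 + 6·0.018316 = 0.1079.

0.1079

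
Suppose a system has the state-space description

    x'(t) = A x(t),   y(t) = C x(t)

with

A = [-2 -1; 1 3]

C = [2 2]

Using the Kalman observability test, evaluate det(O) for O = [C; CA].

CA = [[-2, 4]]
Observability matrix O = [C; CA] = [[2, 2], [-2, 4]]
det(O) = 2·4 - 2·(-2) = 8 - (-4) = 12
Since det(O) ≠ 0, rank(O) = 2 and the system is completely observable.

12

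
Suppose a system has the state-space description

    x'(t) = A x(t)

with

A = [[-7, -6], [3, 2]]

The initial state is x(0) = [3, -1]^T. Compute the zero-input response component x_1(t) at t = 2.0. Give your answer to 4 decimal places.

-0.1340

det(sI - A) = s^2 - (tr A)s + det A, with tr A = (-7) + 2 = -5 and det A = (-7)·2 - (-6)·3 = -14 - (-18) = 4.
So p(s) = det(sI - A) = s^2 + 5s + 4.
Factor s^2 + 5s + 4: two numbers with sum -5 and product 4 are -1 and -4, so s^2 + 5s + 4 = (s + 1)(s + 4).
Hence p(s) = (s + 1) (s + 4), with roots -4, -1.
The eigenvalues -4, -1 are distinct and real, so A is diagonalisable and x(t) = e^{At} x(0) = V diag(e^{λ_i t}) V^{-1} x(0), where the columns of V are the eigenvectors.
λ = -4: A - (-4)I = [[-3, -6], [3, 6]]. Row 1 gives (-3)·v1 + (-6)·v2 = 0, so take v_1 = [2, -1]^T.
λ = -1: A - (-1)I = [[-6, -6], [3, 3]]. Row 1 gives (-6)·v1 + (-6)·v2 = 0, so take v_2 = [-1, 1]^T.
V = [v_1 v_2] = [[2, -1], [-1, 1]] has det V = 1, so V^{-1} = adj(V)/det V = [[1, 1], [1, 2]].
Modal coordinates z(0) = V^{-1} x(0): 1·3 + 1·(-1) = 2; 1·3 + 2·(-1) = 1; so z(0) = [2, 1]^T.
x_1(t) = Σ_i (v_i)_1 · z_i(0) · e^{λ_i t} (row 1 of V times the modal terms).
x_1(2.0) = 2·2·e^{-4·2.0} + (-1)·1·e^{-1·2.0} = 4·0.000335 + (-1)·0.135335 = -0.1340.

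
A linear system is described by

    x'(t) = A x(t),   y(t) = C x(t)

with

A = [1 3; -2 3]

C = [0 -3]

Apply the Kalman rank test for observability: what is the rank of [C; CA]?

CA = [[6, -9]]
Observability matrix O = [C; CA] = [[0, -3], [6, -9]]
det(O) = 0·(-9) - (-3)·6 = 0 - (-18) = 18 ≠ 0, so rank(O) = 2.
rank(O) = 2 = n, so the pair (A, C) is completely observable.

2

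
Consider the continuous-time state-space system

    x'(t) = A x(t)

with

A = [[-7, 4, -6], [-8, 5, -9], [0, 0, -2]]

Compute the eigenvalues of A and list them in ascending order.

-3, -2, 1

det(sI - A) = s^3 - (tr A)s^2 + (M11 + M22 + M33)s - det A, where Mii is the 2×2 principal minor of A obtained by deleting row i and column i.
tr A = (-7) + 5 + (-2) = -4; M11 = 5·(-2) - (-9)·0 = -10 - 0 = -10; M22 = (-7)·(-2) - (-6)·0 = 14 - 0 = 14; M33 = (-7)·5 - 4·(-8) = -35 - (-32) = -3; sum of minors = 1.
det A = (-7)·(5·(-2) - (-9)·0) - 4·((-8)·(-2) - (-9)·0) + (-6)·((-8)·0 - 5·0) = (-7)·(-10) - 4·16 + (-6)·0 = 6.
So p(s) = det(sI - A) = s^3 + 4s^2 + s - 6.
Rational-root test: any integer root divides -6. Testing small divisors, s = 1 works: p(1) = 1 + 4 + 1 + (-6) = 0, so (s - 1) is a factor.
Dividing, p(s) = (s - 1)(s^2 + 5s + 6).
Factor s^2 + 5s + 6: two numbers with sum -5 and product 6 are -2 and -3, so s^2 + 5s + 6 = (s + 2)(s + 3).
Hence p(s) = (s - 1) (s + 2) (s + 3), with roots -3, -2, 1.
At least one eigenvalue has non-negative real part, so the system is not asymptotically stable.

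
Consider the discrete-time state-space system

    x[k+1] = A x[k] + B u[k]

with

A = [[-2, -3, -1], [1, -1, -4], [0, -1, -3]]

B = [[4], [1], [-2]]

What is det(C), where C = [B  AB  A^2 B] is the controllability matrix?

-1838

AB = [[-9], [11], [5]]
A^2B = [[-20], [-40], [-26]]
Controllability matrix C = [B  AB  A^2B] = [[4, -9, -20], [1, 11, -40], [-2, 5, -26]]
Expanding along the first row, det(C) = 4·(11·(-26) - (-40)·5) - (-9)·(1·(-26) - (-40)·(-2)) + (-20)·(1·5 - 11·(-2)) = 4·(-86) - (-9)·(-106) + (-20)·27 = -1838
Since det(C) ≠ 0, rank(C) = 3 and the system is completely controllable.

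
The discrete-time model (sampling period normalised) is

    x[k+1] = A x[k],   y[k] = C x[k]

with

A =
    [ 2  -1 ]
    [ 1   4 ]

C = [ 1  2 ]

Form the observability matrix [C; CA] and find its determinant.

CA = [[4, 7]]
Observability matrix O = [C; CA] = [[1, 2], [4, 7]]
det(O) = 1·7 - 2·4 = 7 - 8 = -1
Since det(O) ≠ 0, rank(O) = 2 and the system is completely observable.

-1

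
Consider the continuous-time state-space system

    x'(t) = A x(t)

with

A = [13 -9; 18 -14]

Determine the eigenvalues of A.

-5, 4

det(sI - A) = s^2 - (tr A)s + det A, with tr A = 13 + (-14) = -1 and det A = 13·(-14) - (-9)·18 = -182 - (-162) = -20.
So p(s) = det(sI - A) = s^2 + s - 20.
Factor s^2 + s - 20: two numbers with sum -1 and product -20 are 4 and -5, so s^2 + s - 20 = (s - 4)(s + 5).
Hence p(s) = (s - 4) (s + 5), with roots -5, 4.
At least one eigenvalue has non-negative real part, so the system is not asymptotically stable.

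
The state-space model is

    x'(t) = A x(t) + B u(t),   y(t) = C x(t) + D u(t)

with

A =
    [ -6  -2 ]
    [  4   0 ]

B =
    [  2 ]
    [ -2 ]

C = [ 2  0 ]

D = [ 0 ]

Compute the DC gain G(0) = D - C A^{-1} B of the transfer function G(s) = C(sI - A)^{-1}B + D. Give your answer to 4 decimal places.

G(0) = C(-A)^{-1}B + D = -C A^{-1} B + D.
det A = 8, so A^{-1} = (1/8)·adj(A) = [[0, 1/4], [-1/2, -3/4]]
A^{-1} B = [-1/2, 1/2]^T
C A^{-1} B = -1
G(0) = D - C A^{-1} B = 0 - (-1) = 1

1.0000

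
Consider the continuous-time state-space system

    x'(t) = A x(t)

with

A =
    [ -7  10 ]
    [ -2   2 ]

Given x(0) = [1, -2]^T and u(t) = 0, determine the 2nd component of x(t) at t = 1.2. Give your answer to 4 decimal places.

-0.8154

det(sI - A) = s^2 - (tr A)s + det A, with tr A = (-7) + 2 = -5 and det A = (-7)·2 - 10·(-2) = -14 - (-20) = 6.
So p(s) = det(sI - A) = s^2 + 5s + 6.
Factor s^2 + 5s + 6: two numbers with sum -5 and product 6 are -2 and -3, so s^2 + 5s + 6 = (s + 2)(s + 3).
Hence p(s) = (s + 2) (s + 3), with roots -3, -2.
The eigenvalues -3, -2 are distinct and real, so A is diagonalisable and x(t) = e^{At} x(0) = V diag(e^{λ_i t}) V^{-1} x(0), where the columns of V are the eigenvectors.
λ = -3: A - (-3)I = [[-4, 10], [-2, 5]]. Row 1 gives (-4)·v1 + 10·v2 = 0, so take v_1 = [5, 2]^T.
λ = -2: A - (-2)I = [[-5, 10], [-2, 4]]. Row 1 gives (-5)·v1 + 10·v2 = 0, so take v_2 = [2, 1]^T.
V = [v_1 v_2] = [[5, 2], [2, 1]] has det V = 1, so V^{-1} = adj(V)/det V = [[1, -2], [-2, 5]].
Modal coordinates z(0) = V^{-1} x(0): 1·1 + (-2)·(-2) = 5; (-2)·1 + 5·(-2) = -12; so z(0) = [5, -12]^T.
x_2(t) = Σ_i (v_i)_2 · z_i(0) · e^{λ_i t} (row 2 of V times the modal terms).
x_2(1.2) = 2·5·e^{-3·1.2} + 1·(-12)·e^{-2·1.2} = 10·0.027324 + (-12)·0.090718 = -0.8154.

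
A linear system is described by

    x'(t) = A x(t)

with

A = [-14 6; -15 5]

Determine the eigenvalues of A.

det(sI - A) = s^2 - (tr A)s + det A, with tr A = (-14) + 5 = -9 and det A = (-14)·5 - 6·(-15) = -70 - (-90) = 20.
So p(s) = det(sI - A) = s^2 + 9s + 20.
Factor s^2 + 9s + 20: two numbers with sum -9 and product 20 are -4 and -5, so s^2 + 9s + 20 = (s + 4)(s + 5).
Hence p(s) = (s + 4) (s + 5), with roots -5, -4.
All eigenvalues have negative real part, so the system is asymptotically stable.

-5, -4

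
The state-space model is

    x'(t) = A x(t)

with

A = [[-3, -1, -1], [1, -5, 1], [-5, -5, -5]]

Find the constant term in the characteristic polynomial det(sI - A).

Expand det(sI - A) for the 3×3 matrix.
p(s) = s^3 + 13s^2 + 56s + 60.
(Check: constant term = det(-A) = (-1)^3 det A = 60; coefficient of s^2 = -tr A = 13.)
The constant term is 60.

60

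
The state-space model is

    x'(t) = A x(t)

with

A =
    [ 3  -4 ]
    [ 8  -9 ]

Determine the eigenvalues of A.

-5, -1

det(sI - A) = s^2 - (tr A)s + det A, with tr A = 3 + (-9) = -6 and det A = 3·(-9) - (-4)·8 = -27 - (-32) = 5.
So p(s) = det(sI - A) = s^2 + 6s + 5.
Factor s^2 + 6s + 5: two numbers with sum -6 and product 5 are -1 and -5, so s^2 + 6s + 5 = (s + 1)(s + 5).
Hence p(s) = (s + 1) (s + 5), with roots -5, -1.
All eigenvalues have negative real part, so the system is asymptotically stable.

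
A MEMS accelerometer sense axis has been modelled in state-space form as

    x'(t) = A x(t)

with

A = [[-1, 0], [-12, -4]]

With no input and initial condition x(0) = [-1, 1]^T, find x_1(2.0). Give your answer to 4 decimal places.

-0.1353

det(sI - A) = s^2 - (tr A)s + det A, with tr A = (-1) + (-4) = -5 and det A = (-1)·(-4) - 0·(-12) = 4 - 0 = 4.
So p(s) = det(sI - A) = s^2 + 5s + 4.
Factor s^2 + 5s + 4: two numbers with sum -5 and product 4 are -1 and -4, so s^2 + 5s + 4 = (s + 1)(s + 4).
Hence p(s) = (s + 1) (s + 4), with roots -4, -1.
The eigenvalues -4, -1 are distinct and real, so A is diagonalisable and x(t) = e^{At} x(0) = V diag(e^{λ_i t}) V^{-1} x(0), where the columns of V are the eigenvectors.
λ = -4: A - (-4)I = [[3, 0], [-12, 0]]. Row 1 gives 3·v1 + 0·v2 = 0, so take v_1 = [0, 1]^T.
λ = -1: A - (-1)I = [[0, 0], [-12, -3]]. Row 2 gives (-12)·v1 + (-3)·v2 = 0, so take v_2 = [1, -4]^T.
V = [v_1 v_2] = [[0, 1], [1, -4]] has det V = -1, so V^{-1} = adj(V)/det V = [[4, 1], [1, 0]].
Modal coordinates z(0) = V^{-1} x(0): 4·(-1) + 1·1 = -3; 1·(-1) + 0·1 = -1; so z(0) = [-3, -1]^T.
x_1(t) = Σ_i (v_i)_1 · z_i(0) · e^{λ_i t} (row 1 of V times the modal terms).
x_1(2.0) = 0·(-3)·e^{-4·2.0} + 1·(-1)·e^{-1·2.0} = 0·0.000335 + (-1)·0.135335 = -0.1353.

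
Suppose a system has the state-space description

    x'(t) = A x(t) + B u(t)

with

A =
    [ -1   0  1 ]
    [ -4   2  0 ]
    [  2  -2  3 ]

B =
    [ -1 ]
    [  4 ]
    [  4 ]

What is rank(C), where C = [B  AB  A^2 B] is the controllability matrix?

AB = [[5], [12], [2]]
A^2B = [[-3], [4], [-8]]
Controllability matrix C = [B  AB  A^2B] = [[-1, 5, -3], [4, 12, 4], [4, 2, -8]]
det(C) = (-1)·(12·(-8) - 4·2) - 5·(4·(-8) - 4·4) + (-3)·(4·2 - 12·4) = (-1)·(-104) - 5·(-48) + (-3)·(-40) = 464 ≠ 0, so rank(C) = 3.
rank(C) = 3 = n, so the pair (A, B) is completely controllable.

3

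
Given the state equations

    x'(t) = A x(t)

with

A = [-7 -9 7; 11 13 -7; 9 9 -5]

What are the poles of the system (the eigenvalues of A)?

det(sI - A) = s^3 - (tr A)s^2 + (M11 + M22 + M33)s - det A, where Mii is the 2×2 principal minor of A obtained by deleting row i and column i.
tr A = (-7) + 13 + (-5) = 1; M11 = 13·(-5) - (-7)·9 = -65 - (-63) = -2; M22 = (-7)·(-5) - 7·9 = 35 - 63 = -28; M33 = (-7)·13 - (-9)·11 = -91 - (-99) = 8; sum of minors = -22.
det A = (-7)·(13·(-5) - (-7)·9) - (-9)·(11·(-5) - (-7)·9) + 7·(11·9 - 13·9) = (-7)·(-2) - (-9)·8 + 7·(-18) = -40.
So p(s) = det(sI - A) = s^3 - s^2 - 22s + 40.
Rational-root test: any integer root divides 40. Testing small divisors, s = 2 works: p(2) = 8 + (-4) + (-44) + 40 = 0, so (s - 2) is a factor.
Dividing, p(s) = (s - 2)(s^2 + s - 20).
Factor s^2 + s - 20: two numbers with sum -1 and product -20 are 4 and -5, so s^2 + s - 20 = (s - 4)(s + 5).
Hence p(s) = (s - 4) (s - 2) (s + 5), with roots -5, 2, 4.
At least one eigenvalue has non-negative real part, so the system is not asymptotically stable.

-5, 2, 4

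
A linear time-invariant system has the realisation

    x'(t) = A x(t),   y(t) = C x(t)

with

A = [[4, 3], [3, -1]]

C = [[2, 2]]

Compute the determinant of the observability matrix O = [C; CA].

CA = [[14, 4]]
Observability matrix O = [C; CA] = [[2, 2], [14, 4]]
det(O) = 2·4 - 2·14 = 8 - 28 = -20
Since det(O) ≠ 0, rank(O) = 2 and the system is completely observable.

-20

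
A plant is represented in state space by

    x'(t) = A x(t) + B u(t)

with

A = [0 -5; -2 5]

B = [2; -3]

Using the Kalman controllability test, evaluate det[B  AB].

AB = [[15], [-19]]
Controllability matrix C = [B  AB] = [[2, 15], [-3, -19]]
det(C) = 2·(-19) - 15·(-3) = -38 - (-45) = 7
Since det(C) ≠ 0, rank(C) = 2 and the system is completely controllable.

7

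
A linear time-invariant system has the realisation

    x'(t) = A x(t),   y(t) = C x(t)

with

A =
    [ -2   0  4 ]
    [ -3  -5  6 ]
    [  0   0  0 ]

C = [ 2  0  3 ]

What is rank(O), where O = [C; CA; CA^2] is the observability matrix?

CA = [[-4, 0, 8]]
CA^2 = [[8, 0, -16]]
Observability matrix O = [C; CA; CA^2] = [[2, 0, 3], [-4, 0, 8], [8, 0, -16]]
Column 2 of O is identically zero, so rank(O) ≤ 2.
The 2×2 minor from rows 1, 2, columns 1, 3 is 2·8 - 3·(-4) = 16 - (-12) = 28 ≠ 0, so rank(O) = 2.
rank(O) = 2 < n = 3, so the pair (A, C) is not completely observable.

2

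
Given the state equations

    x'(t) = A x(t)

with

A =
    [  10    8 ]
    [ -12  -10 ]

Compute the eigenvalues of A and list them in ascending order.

-2, 2

det(sI - A) = s^2 - (tr A)s + det A, with tr A = 10 + (-10) = 0 and det A = 10·(-10) - 8·(-12) = -100 - (-96) = -4.
So p(s) = det(sI - A) = s^2 - 4.
Factor s^2 - 4: two numbers with sum 0 and product -4 are 2 and -2, so s^2 - 4 = (s - 2)(s + 2).
Hence p(s) = (s - 2) (s + 2), with roots -2, 2.
At least one eigenvalue has non-negative real part, so the system is not asymptotically stable.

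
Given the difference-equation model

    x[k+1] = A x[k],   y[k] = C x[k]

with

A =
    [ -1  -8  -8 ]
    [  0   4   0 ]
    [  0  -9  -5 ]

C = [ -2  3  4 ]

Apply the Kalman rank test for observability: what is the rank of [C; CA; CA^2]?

2

CA = [[2, -8, -4]]
CA^2 = [[-2, -12, 4]]
Observability matrix O = [C; CA; CA^2] = [[-2, 3, 4], [2, -8, -4], [-2, -12, 4]]
The columns c1, c2, c3 of O are linearly dependent: 2·c1 + c3 = 0 (check each entry), so rank(O) ≤ 2.
The 2×2 minor from rows 1, 2, columns 1, 2 is (-2)·(-8) - 3·2 = 16 - 6 = 10 ≠ 0, so rank(O) = 2.
rank(O) = 2 < n = 3, so the pair (A, C) is not completely observable.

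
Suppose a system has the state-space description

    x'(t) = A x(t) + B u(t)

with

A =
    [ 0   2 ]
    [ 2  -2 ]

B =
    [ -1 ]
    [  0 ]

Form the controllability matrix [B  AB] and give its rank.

2

AB = [[0], [-2]]
Controllability matrix C = [B  AB] = [[-1, 0], [0, -2]]
det(C) = (-1)·(-2) - 0·0 = 2 - 0 = 2 ≠ 0, so rank(C) = 2.
rank(C) = 2 = n, so the pair (A, B) is completely controllable.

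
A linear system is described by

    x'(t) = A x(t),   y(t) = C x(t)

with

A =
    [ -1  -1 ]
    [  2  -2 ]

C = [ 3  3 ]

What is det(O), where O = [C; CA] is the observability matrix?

CA = [[3, -9]]
Observability matrix O = [C; CA] = [[3, 3], [3, -9]]
det(O) = 3·(-9) - 3·3 = -27 - 9 = -36
Since det(O) ≠ 0, rank(O) = 2 and the system is completely observable.

-36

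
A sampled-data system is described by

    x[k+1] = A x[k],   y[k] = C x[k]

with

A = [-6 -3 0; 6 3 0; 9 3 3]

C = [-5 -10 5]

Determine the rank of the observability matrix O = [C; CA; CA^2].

CA = [[15, 0, 15]]
CA^2 = [[45, 0, 45]]
Observability matrix O = [C; CA; CA^2] = [[-5, -10, 5], [15, 0, 15], [45, 0, 45]]
The columns c1, c2, c3 of O are linearly dependent: -c1 + c2 + c3 = 0 (check each entry), so rank(O) ≤ 2.
The 2×2 minor from rows 1, 2, columns 1, 2 is (-5)·0 - (-10)·15 = 0 - (-150) = 150 ≠ 0, so rank(O) = 2.
rank(O) = 2 < n = 3, so the pair (A, C) is not completely observable.

2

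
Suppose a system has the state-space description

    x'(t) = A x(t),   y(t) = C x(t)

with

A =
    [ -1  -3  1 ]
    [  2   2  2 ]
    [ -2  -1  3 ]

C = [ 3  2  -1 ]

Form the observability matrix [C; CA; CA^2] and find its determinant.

CA = [[3, -4, 4]]
CA^2 = [[-19, -21, 7]]
Observability matrix O = [C; CA; CA^2] = [[3, 2, -1], [3, -4, 4], [-19, -21, 7]]
Expanding along the first row, det(O) = 3·((-4)·7 - 4·(-21)) - 2·(3·7 - 4·(-19)) + (-1)·(3·(-21) - (-4)·(-19)) = 3·56 - 2·97 + (-1)·(-139) = 113
Since det(O) ≠ 0, rank(O) = 3 and the system is completely observable.

113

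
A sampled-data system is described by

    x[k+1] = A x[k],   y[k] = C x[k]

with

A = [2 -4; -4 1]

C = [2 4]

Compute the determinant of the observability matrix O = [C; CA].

40

CA = [[-12, -4]]
Observability matrix O = [C; CA] = [[2, 4], [-12, -4]]
det(O) = 2·(-4) - 4·(-12) = -8 - (-48) = 40
Since det(O) ≠ 0, rank(O) = 2 and the system is completely observable.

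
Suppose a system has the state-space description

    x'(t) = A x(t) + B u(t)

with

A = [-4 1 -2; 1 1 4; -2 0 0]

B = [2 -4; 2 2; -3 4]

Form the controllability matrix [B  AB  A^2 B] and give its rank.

AB = [[0, 10], [-8, 14], [-4, 8]]
A^2B = [[0, -42], [-24, 56], [0, -20]]
Controllability matrix C = [B  AB  A^2B] = [[2, -4, 0, 10, 0, -42], [2, 2, -8, 14, -24, 56], [-3, 4, -4, 8, 0, -20]]
Take the 3×3 submatrix of C formed by columns 1, 2, 3: [[2, -4, 0], [2, 2, -8], [-3, 4, -4]]. Its determinant is 2·(2·(-4) - (-8)·4) - (-4)·(2·(-4) - (-8)·(-3)) + 0·(2·4 - 2·(-3)) = 2·24 - (-4)·(-32) + 0·14 = -80 ≠ 0.
So rank(C) ≥ 3; since C has 3 rows, rank(C) = 3.
rank(C) = 3 = n, so the pair (A, B) is completely controllable.

3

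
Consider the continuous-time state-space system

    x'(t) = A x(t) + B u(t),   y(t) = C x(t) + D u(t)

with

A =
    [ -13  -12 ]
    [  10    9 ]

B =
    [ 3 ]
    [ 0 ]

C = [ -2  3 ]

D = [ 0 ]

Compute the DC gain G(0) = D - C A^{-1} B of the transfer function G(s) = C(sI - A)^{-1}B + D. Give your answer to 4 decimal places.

48.0000

G(0) = C(-A)^{-1}B + D = -C A^{-1} B + D.
det A = 3, so A^{-1} = (1/3)·adj(A) = [[3, 4], [-10/3, -13/3]]
A^{-1} B = [9, -10]^T
C A^{-1} B = -48
G(0) = D - C A^{-1} B = 0 - (-48) = 48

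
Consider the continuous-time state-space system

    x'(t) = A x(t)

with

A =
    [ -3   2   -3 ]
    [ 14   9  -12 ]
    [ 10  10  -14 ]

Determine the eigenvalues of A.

-5, -4, 1

det(sI - A) = s^3 - (tr A)s^2 + (M11 + M22 + M33)s - det A, where Mii is the 2×2 principal minor of A obtained by deleting row i and column i.
tr A = (-3) + 9 + (-14) = -8; M11 = 9·(-14) - (-12)·10 = -126 - (-120) = -6; M22 = (-3)·(-14) - (-3)·10 = 42 - (-30) = 72; M33 = (-3)·9 - 2·14 = -27 - 28 = -55; sum of minors = 11.
det A = (-3)·(9·(-14) - (-12)·10) - 2·(14·(-14) - (-12)·10) + (-3)·(14·10 - 9·10) = (-3)·(-6) - 2·(-76) + (-3)·50 = 20.
So p(s) = det(sI - A) = s^3 + 8s^2 + 11s - 20.
Rational-root test: any integer root divides -20. Testing small divisors, s = 1 works: p(1) = 1 + 8 + 11 + (-20) = 0, so (s - 1) is a factor.
Dividing, p(s) = (s - 1)(s^2 + 9s + 20).
Factor s^2 + 9s + 20: two numbers with sum -9 and product 20 are -4 and -5, so s^2 + 9s + 20 = (s + 4)(s + 5).
Hence p(s) = (s - 1) (s + 4) (s + 5), with roots -5, -4, 1.
At least one eigenvalue has non-negative real part, so the system is not asymptotically stable.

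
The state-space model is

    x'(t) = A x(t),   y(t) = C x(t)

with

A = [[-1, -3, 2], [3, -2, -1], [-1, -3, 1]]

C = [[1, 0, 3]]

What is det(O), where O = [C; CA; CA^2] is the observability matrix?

-1797

CA = [[-4, -12, 5]]
CA^2 = [[-37, 21, 9]]
Observability matrix O = [C; CA; CA^2] = [[1, 0, 3], [-4, -12, 5], [-37, 21, 9]]
Expanding along the first row, det(O) = 1·((-12)·9 - 5·21) - 0·((-4)·9 - 5·(-37)) + 3·((-4)·21 - (-12)·(-37)) = 1·(-213) - 0·149 + 3·(-528) = -1797
Since det(O) ≠ 0, rank(O) = 3 and the system is completely observable.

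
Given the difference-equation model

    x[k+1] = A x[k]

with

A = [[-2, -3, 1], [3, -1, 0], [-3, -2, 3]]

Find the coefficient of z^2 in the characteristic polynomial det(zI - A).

0

Expand det(zI - A) for the 3×3 matrix.
p(z) = z^3 + 5z - 24.
(Check: constant term = det(-A) = (-1)^3 det A = -24; coefficient of z^2 = -tr A = 0.)
The coefficient of z^2 is 0.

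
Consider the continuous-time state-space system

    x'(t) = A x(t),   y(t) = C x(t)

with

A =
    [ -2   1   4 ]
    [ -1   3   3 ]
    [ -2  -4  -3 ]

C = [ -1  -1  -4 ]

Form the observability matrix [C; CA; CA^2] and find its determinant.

CA = [[11, 12, 5]]
CA^2 = [[-44, 27, 65]]
Observability matrix O = [C; CA; CA^2] = [[-1, -1, -4], [11, 12, 5], [-44, 27, 65]]
Expanding along the first row, det(O) = (-1)·(12·65 - 5·27) - (-1)·(11·65 - 5·(-44)) + (-4)·(11·27 - 12·(-44)) = (-1)·645 - (-1)·935 + (-4)·825 = -3010
Since det(O) ≠ 0, rank(O) = 3 and the system is completely observable.

-3010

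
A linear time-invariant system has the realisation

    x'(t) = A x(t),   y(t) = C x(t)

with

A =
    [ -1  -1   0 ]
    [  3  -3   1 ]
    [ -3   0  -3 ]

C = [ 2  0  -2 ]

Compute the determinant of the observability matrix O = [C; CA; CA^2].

152

CA = [[4, -2, 6]]
CA^2 = [[-28, 2, -20]]
Observability matrix O = [C; CA; CA^2] = [[2, 0, -2], [4, -2, 6], [-28, 2, -20]]
Expanding along the first row, det(O) = 2·((-2)·(-20) - 6·2) - 0·(4·(-20) - 6·(-28)) + (-2)·(4·2 - (-2)·(-28)) = 2·28 - 0·88 + (-2)·(-48) = 152
Since det(O) ≠ 0, rank(O) = 3 and the system is completely observable.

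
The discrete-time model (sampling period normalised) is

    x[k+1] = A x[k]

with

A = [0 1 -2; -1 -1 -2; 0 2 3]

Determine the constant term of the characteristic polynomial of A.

-7

Expand det(zI - A) for the 3×3 matrix.
p(z) = z^3 - 2z^2 + 2z - 7.
(Check: constant term = det(-A) = (-1)^3 det A = -7; coefficient of z^2 = -tr A = -2.)
The constant term is -7.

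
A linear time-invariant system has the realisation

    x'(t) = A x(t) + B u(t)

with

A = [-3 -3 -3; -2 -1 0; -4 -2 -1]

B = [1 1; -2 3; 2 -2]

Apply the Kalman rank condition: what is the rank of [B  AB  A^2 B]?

AB = [[-3, -6], [0, -5], [-2, -8]]
A^2B = [[15, 57], [6, 17], [14, 42]]
Controllability matrix C = [B  AB  A^2B] = [[1, 1, -3, -6, 15, 57], [-2, 3, 0, -5, 6, 17], [2, -2, -2, -8, 14, 42]]
Take the 3×3 submatrix of C formed by columns 1, 2, 3: [[1, 1, -3], [-2, 3, 0], [2, -2, -2]]. Its determinant is 1·(3·(-2) - 0·(-2)) - 1·((-2)·(-2) - 0·2) + (-3)·((-2)·(-2) - 3·2) = 1·(-6) - 1·4 + (-3)·(-2) = -4 ≠ 0.
So rank(C) ≥ 3; since C has 3 rows, rank(C) = 3.
rank(C) = 3 = n, so the pair (A, B) is completely controllable.

3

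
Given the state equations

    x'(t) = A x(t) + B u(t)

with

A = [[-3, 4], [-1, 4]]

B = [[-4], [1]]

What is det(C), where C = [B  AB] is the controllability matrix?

-48

AB = [[16], [8]]
Controllability matrix C = [B  AB] = [[-4, 16], [1, 8]]
det(C) = (-4)·8 - 16·1 = -32 - 16 = -48
Since det(C) ≠ 0, rank(C) = 2 and the system is completely controllable.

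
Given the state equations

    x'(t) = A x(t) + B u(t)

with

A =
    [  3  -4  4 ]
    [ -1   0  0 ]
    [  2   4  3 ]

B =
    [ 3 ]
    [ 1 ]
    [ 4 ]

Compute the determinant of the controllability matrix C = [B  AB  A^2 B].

AB = [[21], [-3], [22]]
A^2B = [[163], [-21], [96]]
Controllability matrix C = [B  AB  A^2B] = [[3, 21, 163], [1, -3, -21], [4, 22, 96]]
Expanding along the first row, det(C) = 3·((-3)·96 - (-21)·22) - 21·(1·96 - (-21)·4) + 163·(1·22 - (-3)·4) = 3·174 - 21·180 + 163·34 = 2284
Since det(C) ≠ 0, rank(C) = 3 and the system is completely controllable.

2284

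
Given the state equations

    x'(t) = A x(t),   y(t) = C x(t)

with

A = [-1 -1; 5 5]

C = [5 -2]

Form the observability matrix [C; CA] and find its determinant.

-105

CA = [[-15, -15]]
Observability matrix O = [C; CA] = [[5, -2], [-15, -15]]
det(O) = 5·(-15) - (-2)·(-15) = -75 - 30 = -105
Since det(O) ≠ 0, rank(O) = 2 and the system is completely observable.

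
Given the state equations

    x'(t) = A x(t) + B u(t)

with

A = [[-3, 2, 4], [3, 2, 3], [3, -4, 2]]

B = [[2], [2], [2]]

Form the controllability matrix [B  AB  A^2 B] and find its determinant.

AB = [[6], [16], [2]]
A^2B = [[22], [56], [-42]]
Controllability matrix C = [B  AB  A^2B] = [[2, 6, 22], [2, 16, 56], [2, 2, -42]]
Expanding along the first row, det(C) = 2·(16·(-42) - 56·2) - 6·(2·(-42) - 56·2) + 22·(2·2 - 16·2) = 2·(-784) - 6·(-196) + 22·(-28) = -1008
Since det(C) ≠ 0, rank(C) = 3 and the system is completely controllable.

-1008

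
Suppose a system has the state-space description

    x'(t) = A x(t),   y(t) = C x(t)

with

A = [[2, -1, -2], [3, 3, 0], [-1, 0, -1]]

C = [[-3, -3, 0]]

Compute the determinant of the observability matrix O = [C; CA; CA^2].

CA = [[-15, -6, 6]]
CA^2 = [[-54, -3, 24]]
Observability matrix O = [C; CA; CA^2] = [[-3, -3, 0], [-15, -6, 6], [-54, -3, 24]]
Expanding along the first row, det(O) = (-3)·((-6)·24 - 6·(-3)) - (-3)·((-15)·24 - 6·(-54)) + 0·((-15)·(-3) - (-6)·(-54)) = (-3)·(-126) - (-3)·(-36) + 0·(-279) = 270
Since det(O) ≠ 0, rank(O) = 3 and the system is completely observable.

270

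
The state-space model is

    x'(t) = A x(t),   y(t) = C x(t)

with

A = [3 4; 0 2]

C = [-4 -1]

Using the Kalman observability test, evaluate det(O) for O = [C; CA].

CA = [[-12, -18]]
Observability matrix O = [C; CA] = [[-4, -1], [-12, -18]]
det(O) = (-4)·(-18) - (-1)·(-12) = 72 - 12 = 60
Since det(O) ≠ 0, rank(O) = 2 and the system is completely observable.

60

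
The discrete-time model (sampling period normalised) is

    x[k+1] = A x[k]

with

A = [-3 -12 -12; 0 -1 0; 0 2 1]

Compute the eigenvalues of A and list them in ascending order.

det(zI - A) = z^3 - (tr A)z^2 + (M11 + M22 + M33)z - det A, where Mii is the 2×2 principal minor of A obtained by deleting row i and column i.
tr A = (-3) + (-1) + 1 = -3; M11 = (-1)·1 - 0·2 = -1 - 0 = -1; M22 = (-3)·1 - (-12)·0 = -3 - 0 = -3; M33 = (-3)·(-1) - (-12)·0 = 3 - 0 = 3; sum of minors = -1.
det A = (-3)·((-1)·1 - 0·2) - (-12)·(0·1 - 0·0) + (-12)·(0·2 - (-1)·0) = (-3)·(-1) - (-12)·0 + (-12)·0 = 3.
So p(z) = det(zI - A) = z^3 + 3z^2 - z - 3.
Rational-root test: any integer root divides -3. Testing small divisors, z = -1 works: p(-1) = -1 + 3 + 1 + (-3) = 0, so (z + 1) is a factor.
Dividing, p(z) = (z + 1)(z^2 + 2z - 3).
Factor z^2 + 2z - 3: two numbers with sum -2 and product -3 are 1 and -3, so z^2 + 2z - 3 = (z - 1)(z + 3).
Hence p(z) = (z - 1) (z + 1) (z + 3), with roots -3, -1, 1.

-3, -1, 1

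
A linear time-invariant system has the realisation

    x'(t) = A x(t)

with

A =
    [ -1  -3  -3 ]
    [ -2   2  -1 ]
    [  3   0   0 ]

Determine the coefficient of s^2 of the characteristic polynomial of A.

-1

Expand det(sI - A) for the 3×3 matrix.
p(s) = s^3 - s^2 + s - 27.
(Check: constant term = det(-A) = (-1)^3 det A = -27; coefficient of s^2 = -tr A = -1.)
The coefficient of s^2 is -1.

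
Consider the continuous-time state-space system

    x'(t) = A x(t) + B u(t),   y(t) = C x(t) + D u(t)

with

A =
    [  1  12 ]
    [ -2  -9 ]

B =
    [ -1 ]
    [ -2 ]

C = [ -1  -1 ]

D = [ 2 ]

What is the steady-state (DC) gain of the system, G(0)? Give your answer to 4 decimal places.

G(0) = C(-A)^{-1}B + D = -C A^{-1} B + D.
det A = 15, so A^{-1} = (1/15)·adj(A) = [[-3/5, -4/5], [2/15, 1/15]]
A^{-1} B = [11/5, -4/15]^T
C A^{-1} B = -29/15
G(0) = D - C A^{-1} B = 2 - (-29/15) = 59/15 ≈ 3.9333

3.9333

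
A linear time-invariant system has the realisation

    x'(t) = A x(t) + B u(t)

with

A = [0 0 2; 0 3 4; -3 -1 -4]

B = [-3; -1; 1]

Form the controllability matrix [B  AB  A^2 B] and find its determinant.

487

AB = [[2], [1], [6]]
A^2B = [[12], [27], [-31]]
Controllability matrix C = [B  AB  A^2B] = [[-3, 2, 12], [-1, 1, 27], [1, 6, -31]]
Expanding along the first row, det(C) = (-3)·(1·(-31) - 27·6) - 2·((-1)·(-31) - 27·1) + 12·((-1)·6 - 1·1) = (-3)·(-193) - 2·4 + 12·(-7) = 487
Since det(C) ≠ 0, rank(C) = 3 and the system is completely controllable.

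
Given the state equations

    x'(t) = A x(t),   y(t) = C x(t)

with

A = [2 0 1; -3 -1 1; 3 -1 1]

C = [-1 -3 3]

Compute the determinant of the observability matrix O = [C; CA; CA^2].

CA = [[16, 0, -1]]
CA^2 = [[29, 1, 15]]
Observability matrix O = [C; CA; CA^2] = [[-1, -3, 3], [16, 0, -1], [29, 1, 15]]
Expanding along the first row, det(O) = (-1)·(0·15 - (-1)·1) - (-3)·(16·15 - (-1)·29) + 3·(16·1 - 0·29) = (-1)·1 - (-3)·269 + 3·16 = 854
Since det(O) ≠ 0, rank(O) = 3 and the system is completely observable.

854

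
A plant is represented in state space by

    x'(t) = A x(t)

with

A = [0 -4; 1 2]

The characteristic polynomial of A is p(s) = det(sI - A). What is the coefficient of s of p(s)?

-2

For a 2×2 matrix, det(sI - A) = s^2 - (tr A)s + det A.
tr A = 2, det A = 4.
So p(s) = s^2 - 2s + 4.
The coefficient of s is -2.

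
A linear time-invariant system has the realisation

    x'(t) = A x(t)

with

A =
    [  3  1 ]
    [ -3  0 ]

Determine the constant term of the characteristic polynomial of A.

3

For a 2×2 matrix, det(sI - A) = s^2 - (tr A)s + det A.
tr A = 3, det A = 3.
So p(s) = s^2 - 3s + 3.
The constant term is 3.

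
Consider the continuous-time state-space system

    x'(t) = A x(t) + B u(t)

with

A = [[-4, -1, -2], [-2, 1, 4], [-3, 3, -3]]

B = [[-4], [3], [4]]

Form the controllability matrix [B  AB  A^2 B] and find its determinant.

AB = [[5], [27], [9]]
A^2B = [[-65], [53], [39]]
Controllability matrix C = [B  AB  A^2B] = [[-4, 5, -65], [3, 27, 53], [4, 9, 39]]
Expanding along the first row, det(C) = (-4)·(27·39 - 53·9) - 5·(3·39 - 53·4) + (-65)·(3·9 - 27·4) = (-4)·576 - 5·(-95) + (-65)·(-81) = 3436
Since det(C) ≠ 0, rank(C) = 3 and the system is completely controllable.

3436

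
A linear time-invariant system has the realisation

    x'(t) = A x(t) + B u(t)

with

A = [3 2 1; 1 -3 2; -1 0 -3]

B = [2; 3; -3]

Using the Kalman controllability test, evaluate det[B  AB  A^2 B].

-1096

AB = [[9], [-13], [7]]
A^2B = [[8], [62], [-30]]
Controllability matrix C = [B  AB  A^2B] = [[2, 9, 8], [3, -13, 62], [-3, 7, -30]]
Expanding along the first row, det(C) = 2·((-13)·(-30) - 62·7) - 9·(3·(-30) - 62·(-3)) + 8·(3·7 - (-13)·(-3)) = 2·(-44) - 9·96 + 8·(-18) = -1096
Since det(C) ≠ 0, rank(C) = 3 and the system is completely controllable.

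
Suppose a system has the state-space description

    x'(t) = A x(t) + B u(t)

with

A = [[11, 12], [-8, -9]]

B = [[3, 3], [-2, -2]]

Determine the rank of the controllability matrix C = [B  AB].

AB = [[9, 9], [-6, -6]]
Controllability matrix C = [B  AB] = [[3, 3, 9, 9], [-2, -2, -6, -6]]
Every column of C is a scalar multiple of column 1 = [3, -2] (multipliers 1, 1, 3, 3), so the columns span a one-dimensional space.
C ≠ 0, hence rank(C) = 1.
rank(C) = 1 < n = 2, so the pair (A, B) is not completely controllable.

1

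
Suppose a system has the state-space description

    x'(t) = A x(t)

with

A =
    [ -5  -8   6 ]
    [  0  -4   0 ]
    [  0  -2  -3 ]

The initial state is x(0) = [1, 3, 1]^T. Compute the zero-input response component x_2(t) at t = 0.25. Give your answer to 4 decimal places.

1.1036

det(sI - A) = s^3 - (tr A)s^2 + (M11 + M22 + M33)s - det A, where Mii is the 2×2 principal minor of A obtained by deleting row i and column i.
tr A = (-5) + (-4) + (-3) = -12; M11 = (-4)·(-3) - 0·(-2) = 12 - 0 = 12; M22 = (-5)·(-3) - 6·0 = 15 - 0 = 15; M33 = (-5)·(-4) - (-8)·0 = 20 - 0 = 20; sum of minors = 47.
det A = (-5)·((-4)·(-3) - 0·(-2)) - (-8)·(0·(-3) - 0·0) + 6·(0·(-2) - (-4)·0) = (-5)·12 - (-8)·0 + 6·0 = -60.
So p(s) = det(sI - A) = s^3 + 12s^2 + 47s + 60.
Rational-root test: any integer root divides 60. Testing small divisors, s = -3 works: p(-3) = -27 + 108 + (-141) + 60 = 0, so (s + 3) is a factor.
Dividing, p(s) = (s + 3)(s^2 + 9s + 20).
Factor s^2 + 9s + 20: two numbers with sum -9 and product 20 are -4 and -5, so s^2 + 9s + 20 = (s + 4)(s + 5).
Hence p(s) = (s + 3) (s + 4) (s + 5), with roots -5, -4, -3.
The eigenvalues -5, -4, -3 are distinct and real, so A is diagonalisable and x(t) = e^{At} x(0) = V diag(e^{λ_i t}) V^{-1} x(0), where the columns of V are the eigenvectors.
λ = -5: A - (-5)I = [[0, -8, 6], [0, 1, 0], [0, -2, 2]]. v must be orthogonal to every row; (row 1) × (row 2) = [-6, 0, 0], so take v_1 = [-1, 0, 0]^T.
λ = -4: A - (-4)I = [[-1, -8, 6], [0, 0, 0], [0, -2, 1]]. v must be orthogonal to every row; (row 1) × (row 3) = [4, 1, 2], so take v_2 = [4, 1, 2]^T.
λ = -3: A - (-3)I = [[-2, -8, 6], [0, -1, 0], [0, -2, 0]]. v must be orthogonal to every row; (row 1) × (row 2) = [6, 0, 2], so take v_3 = [3, 0, 1]^T.
V = [v_1 v_2 v_3] = [[-1, 4, 3], [0, 1, 0], [0, 2, 1]] has det V = -1, so V^{-1} = adj(V)/det V = [[-1, -2, 3], [0, 1, 0], [0, -2, 1]].
Modal coordinates z(0) = V^{-1} x(0): (-1)·1 + (-2)·3 + 3·1 = -4; 0·1 + 1·3 + 0·1 = 3; 0·1 + (-2)·3 + 1·1 = -5; so z(0) = [-4, 3, -5]^T.
x_2(t) = Σ_i (v_i)_2 · z_i(0) · e^{λ_i t} (row 2 of V times the modal terms).
x_2(0.25) = 0·(-4)·e^{-5·0.25} + 1·3·e^{-4·0.25} + 0·(-5)·e^{-3·0.25} = 0·0.286505 + 3·0.367879 + 0·0.472367 = 1.1036.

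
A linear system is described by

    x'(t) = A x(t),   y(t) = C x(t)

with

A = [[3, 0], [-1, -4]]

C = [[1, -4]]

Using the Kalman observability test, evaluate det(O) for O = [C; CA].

44

CA = [[7, 16]]
Observability matrix O = [C; CA] = [[1, -4], [7, 16]]
det(O) = 1·16 - (-4)·7 = 16 - (-28) = 44
Since det(O) ≠ 0, rank(O) = 2 and the system is completely observable.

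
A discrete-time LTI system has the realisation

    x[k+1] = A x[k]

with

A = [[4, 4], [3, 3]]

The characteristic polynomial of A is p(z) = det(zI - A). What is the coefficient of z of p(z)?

For a 2×2 matrix, det(zI - A) = z^2 - (tr A)z + det A.
tr A = 7, det A = 0.
So p(z) = z^2 - 7z.
The coefficient of z is -7.

-7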